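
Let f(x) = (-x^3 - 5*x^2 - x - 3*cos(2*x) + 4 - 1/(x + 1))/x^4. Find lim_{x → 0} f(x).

Substitution gives 0/0 (the numerator vanishes to order 4).
Expand each term to order x^4: the coefficient of x^4 in −1/(1 + x) is -1 and in -3·cos(2x) is -2.
Lower-order terms cancel with the polynomial part, so the numerator is (-3)·x^4 + o(x^4), and the limit is (-3)/(1) = -3.

-3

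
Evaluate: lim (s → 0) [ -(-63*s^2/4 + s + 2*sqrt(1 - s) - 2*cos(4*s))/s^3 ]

Substitution gives 0/0 (the numerator vanishes to order 3).
Expand each term to order s^3: the coefficient of s^3 in -2·cos(4s) is 0 and in 2·√(1 - s) is -1/8.
Lower-order terms cancel with the polynomial part, so the numerator is (-1/8)·s^3 + o(s^3), and the limit is (-1/8)/(-1) = 1/8.

1/8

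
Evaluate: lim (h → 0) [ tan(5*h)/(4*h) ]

5/4

Substitution gives 0/0.
Since tan(u)/u → 1 as u → 0, tan(5h)/(5h) → 1 and the limit is 5/4.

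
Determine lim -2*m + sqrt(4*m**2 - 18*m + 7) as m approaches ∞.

This has the form ∞ − ∞. Multiply and divide by the conjugate √(4*m^2 - 18*m + 7) + 2m.
That gives (-18m + 7) / (√(4*m^2 - 18*m + 7) + 2m).
Divide numerator and denominator by m: the limit is -18/(2·2) = -9/2.

-9/2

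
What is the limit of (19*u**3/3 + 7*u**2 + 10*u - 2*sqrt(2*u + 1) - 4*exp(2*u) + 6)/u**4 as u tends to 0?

Substitution gives 0/0 (the numerator vanishes to order 4).
Expand each term to order u^4: the coefficient of u^4 in -4·e^(2u) is -8/3 and in -2·√(1 + 2u) is 5/4.
Lower-order terms cancel with the polynomial part, so the numerator is (-17/12)·u^4 + o(u^4), and the limit is (-17/12)/(1) = -17/12.

-17/12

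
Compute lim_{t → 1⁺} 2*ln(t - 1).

As t → 1⁺, t - 1 → 0⁺ and ln(t - 1) → −∞.
Multiplying by 2 gives -∞.

-∞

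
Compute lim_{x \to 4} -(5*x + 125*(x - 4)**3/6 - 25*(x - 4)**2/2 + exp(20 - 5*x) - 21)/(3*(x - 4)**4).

-625/72

Direct substitution gives 0/0.
Apply L'Hôpital: lim (-25*x + 125*(x - 4)^2/2 - 5*e^(20 - 5*x) + 105)/(-12*(x - 4)^3), still 0/0.
Apply L'Hôpital: lim (125*x + 25*e^(20 - 5*x) - 525)/(-36*(x - 4)^2), still 0/0.
Apply L'Hôpital: lim (125 - 125*e^(20 - 5*x))/(288 - 72*x), still 0/0.
After 4 applications of L'Hôpital's rule the quotient is (625*e^(20 - 5*x))/(-72); substituting x = 4 gives -625/72.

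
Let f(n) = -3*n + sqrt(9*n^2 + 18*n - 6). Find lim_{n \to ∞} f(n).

An ∞ − ∞ form. Rationalising with the conjugate, the difference becomes (18n - 6) / (√(9*n^2 + 18*n - 6) + 3n).
For large n the denominator behaves like 2·3n, so the quotient tends to 18/6 = 3.

3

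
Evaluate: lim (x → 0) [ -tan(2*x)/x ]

-2

Substitution gives 0/0.
Since tan(u)/u → 1 as u → 0, tan(2x)/(2x) → 1 and the limit is 2/(-1) = -2.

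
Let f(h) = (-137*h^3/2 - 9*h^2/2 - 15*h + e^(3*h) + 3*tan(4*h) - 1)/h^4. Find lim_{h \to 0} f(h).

27/8

Substitution gives 0/0 (the numerator vanishes to order 4).
Expand each term to order h^4: the coefficient of h^4 in 3·tan(4h) is 0 and in e^(3h) is 27/8.
Lower-order terms cancel with the polynomial part, so the numerator is (27/8)·h^4 + o(h^4), and the limit is (27/8)/(1) = 27/8.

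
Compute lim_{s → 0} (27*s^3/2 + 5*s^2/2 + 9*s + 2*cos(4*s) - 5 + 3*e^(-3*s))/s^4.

755/24

Substitution gives 0/0 (the numerator vanishes to order 4).
Expand each term to order s^4: the coefficient of s^4 in 2·cos(4s) is 64/3 and in 3·e^(-3s) is 81/8.
Lower-order terms cancel with the polynomial part, so the numerator is (755/24)·s^4 + o(s^4), and the limit is (755/24)/(1) = 755/24.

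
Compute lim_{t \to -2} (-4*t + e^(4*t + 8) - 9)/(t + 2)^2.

8

Direct substitution gives 0/0.
Apply L'Hôpital: lim (4*e^(4*t + 8) - 4)/(2*t + 4), still 0/0.
After 2 applications of L'Hôpital's rule the quotient is (16*e^(4*t + 8))/(2); substituting t = -2 gives 8.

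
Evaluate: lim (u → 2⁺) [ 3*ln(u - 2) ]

As u → 2⁺, u - 2 → 0⁺ and ln(u - 2) → −∞.
Multiplying by 3 gives -∞.

-∞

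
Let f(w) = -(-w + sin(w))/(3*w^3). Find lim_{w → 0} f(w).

1/18

Direct substitution gives 0/0.
Apply L'Hôpital: lim (cos(w) - 1)/(-9*w^2), still 0/0.
Apply L'Hôpital: lim (-sin(w))/(-18*w), still 0/0.
After 3 applications of L'Hôpital's rule the quotient is (-cos(w))/(-18); substituting w = 0 gives 1/18.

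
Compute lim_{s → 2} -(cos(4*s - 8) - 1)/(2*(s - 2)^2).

Direct substitution gives 0/0.
Apply L'Hôpital: lim (-4*sin(4*s - 8))/(8 - 4*s), still 0/0.
After 2 applications of L'Hôpital's rule the quotient is (-16*cos(4*s - 8))/(-4); substituting s = 2 gives 4.

4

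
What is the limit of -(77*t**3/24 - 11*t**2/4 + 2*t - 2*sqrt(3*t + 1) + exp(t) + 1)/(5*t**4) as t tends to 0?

Substitution gives 0/0; apply L'Hôpital's rule 4 times.
After differentiating numerator and denominator 4 times the quotient is (e^(t) + 1215/(8*(3*t + 1)^(7/2)))/(-120); at t = 0 this is -1223/960.

-1223/960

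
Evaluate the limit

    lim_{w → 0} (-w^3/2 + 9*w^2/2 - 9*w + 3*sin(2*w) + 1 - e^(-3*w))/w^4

-27/8

Substitution gives 0/0 (the numerator vanishes to order 4).
Expand each term to order w^4: the coefficient of w^4 in −e^(-3w) is -27/8 and in 3·sin(2w) is 0.
Lower-order terms cancel with the polynomial part, so the numerator is (-27/8)·w^4 + o(w^4), and the limit is (-27/8)/(1) = -27/8.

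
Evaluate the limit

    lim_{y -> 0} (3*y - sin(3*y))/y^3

9/2

Direct substitution gives 0/0.
Apply L'Hôpital: lim (3 - 3*cos(3*y))/(3*y^2), still 0/0.
Apply L'Hôpital: lim (9*sin(3*y))/(6*y), still 0/0.
After 3 applications of L'Hôpital's rule the quotient is (27*cos(3*y))/(6); substituting y = 0 gives 9/2.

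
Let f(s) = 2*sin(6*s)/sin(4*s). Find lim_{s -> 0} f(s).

3

Substitution gives 0/0.
Divide numerator and denominator by s: sin(6s)/s → 6 and sin(4s)/s → 4, so the limit is 2·6/4 = 3.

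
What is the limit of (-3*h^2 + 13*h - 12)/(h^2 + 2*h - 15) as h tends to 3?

Since h = 3 makes numerator and denominator zero, (h - 3) divides both.
Cancelling it gives (4 - 3*h)/(h + 5); now plug in h = 3 to get -5/8.

-5/8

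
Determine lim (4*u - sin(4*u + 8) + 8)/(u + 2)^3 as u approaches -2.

32/3

Direct substitution gives 0/0.
Apply L'Hôpital: lim (4 - 4*cos(4*u + 8))/(3*(u + 2)^2), still 0/0.
Apply L'Hôpital: lim (16*sin(4*u + 8))/(6*u + 12), still 0/0.
After 3 applications of L'Hôpital's rule the quotient is (64*cos(4*u + 8))/(6); substituting u = -2 gives 32/3.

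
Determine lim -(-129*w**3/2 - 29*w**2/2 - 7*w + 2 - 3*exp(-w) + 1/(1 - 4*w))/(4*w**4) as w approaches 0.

-2047/32

Substitution gives 0/0 (the numerator vanishes to order 4).
Expand each term to order w^4: the coefficient of w^4 in 1/(1 - 4w) is 256 and in -3·e^(-w) is -1/8.
Lower-order terms cancel with the polynomial part, so the numerator is (2047/8)·w^4 + o(w^4), and the limit is (2047/8)/(-4) = -2047/32.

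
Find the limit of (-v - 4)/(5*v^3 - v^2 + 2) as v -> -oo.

The denominator has degree 3 and the numerator degree 1. Dividing numerator and denominator by v^3 sends every term to 0 except the leading denominator term, so the limit is 0.

0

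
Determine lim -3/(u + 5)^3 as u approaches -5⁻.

∞

As u → -5⁻, (u + 5) → 0⁻, so (u + 5)^3 → 0⁻ and -3/(u + 5)^3 → ∞.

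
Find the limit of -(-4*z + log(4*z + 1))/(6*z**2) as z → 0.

4/3

Direct substitution gives 0/0.
Apply L'Hôpital: lim (-4 + 4/(4*z + 1))/(-12*z), still 0/0.
After 2 applications of L'Hôpital's rule the quotient is (-16/(4*z + 1)^2)/(-12); substituting z = 0 gives 4/3.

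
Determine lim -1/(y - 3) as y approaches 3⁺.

-∞

As y → 3⁺, (y - 3) → 0⁺, so (y - 3)^1 → 0⁺ and -1/(y - 3)^1 → -∞.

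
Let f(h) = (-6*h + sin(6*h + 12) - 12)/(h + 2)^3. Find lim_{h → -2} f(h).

-36

Direct substitution gives 0/0.
Apply L'Hôpital: lim (6*cos(6*h + 12) - 6)/(3*(h + 2)^2), still 0/0.
Apply L'Hôpital: lim (-36*sin(6*h + 12))/(6*h + 12), still 0/0.
After 3 applications of L'Hôpital's rule the quotient is (-216*cos(6*h + 12))/(6); substituting h = -2 gives -36.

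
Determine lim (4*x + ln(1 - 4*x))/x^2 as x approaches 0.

Direct substitution gives 0/0.
Apply L'Hôpital: lim (4 - 4/(1 - 4*x))/(2*x), still 0/0.
After 2 applications of L'Hôpital's rule the quotient is (-16/(1 - 4*x)^2)/(2); substituting x = 0 gives -8.

-8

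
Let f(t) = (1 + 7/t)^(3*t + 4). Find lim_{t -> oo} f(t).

e^(21)

Let L be the limit and take ln: ln L = lim (3t + 4)·ln(1 + 7/t) = lim (3t + 4)·(7/t + O(1/t²)) = 21.
Hence L = e^(21).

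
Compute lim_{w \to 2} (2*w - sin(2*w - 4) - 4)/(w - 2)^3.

4/3

Direct substitution gives 0/0.
Apply L'Hôpital: lim (2 - 2*cos(2*w - 4))/(3*(w - 2)^2), still 0/0.
Apply L'Hôpital: lim (4*sin(2*w - 4))/(6*w - 12), still 0/0.
After 3 applications of L'Hôpital's rule the quotient is (8*cos(2*w - 4))/(6); substituting w = 2 gives 4/3.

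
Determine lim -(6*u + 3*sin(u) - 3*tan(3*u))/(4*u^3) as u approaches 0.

Substitution gives 0/0; apply L'Hôpital's rule 3 times.
After differentiating numerator and denominator 3 times the quotient is (-3*cos(u) - 486*tan(3*u)^4 - 648*tan(3*u)^2 - 162)/(-24); at u = 0 this is 55/8.

55/8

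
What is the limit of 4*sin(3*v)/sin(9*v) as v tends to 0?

4/3

Substitution gives 0/0.
Divide numerator and denominator by v: sin(3v)/v → 3 and sin(9v)/v → 9, so the limit is 4·3/9 = 4/3.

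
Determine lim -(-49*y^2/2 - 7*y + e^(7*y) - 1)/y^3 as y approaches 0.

Direct substitution gives 0/0.
Apply L'Hôpital: lim (-49*y + 7*e^(7*y) - 7)/(-3*y^2), still 0/0.
Apply L'Hôpital: lim (49*e^(7*y) - 49)/(-6*y), still 0/0.
After 3 applications of L'Hôpital's rule the quotient is (343*e^(7*y))/(-6); substituting y = 0 gives -343/6.

-343/6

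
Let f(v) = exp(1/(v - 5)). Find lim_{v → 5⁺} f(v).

As v → 5⁺, 1/(v - 5) → +∞, so e^(1/(v - 5)) → ∞.

∞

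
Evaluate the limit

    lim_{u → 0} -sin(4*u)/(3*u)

Substitution gives 0/0.
Write it as (4/(-3))·sin(4u)/(4u); since sin(θ)/θ → 1, the limit is -4/3.

-4/3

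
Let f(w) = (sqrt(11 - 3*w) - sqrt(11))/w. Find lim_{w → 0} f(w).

A 0/0 form; rationalise with √(11 - 3w) + √11. This collapses the numerator to -3w, leaving -3/(√(11 - 3w) + √11) → -3/(2√11) = -3*√(11)/22.

-3*√(11)/22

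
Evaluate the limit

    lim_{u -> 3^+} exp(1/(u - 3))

As u → 3⁺, 1/(u - 3) → +∞, so e^(1/(u - 3)) → ∞.

∞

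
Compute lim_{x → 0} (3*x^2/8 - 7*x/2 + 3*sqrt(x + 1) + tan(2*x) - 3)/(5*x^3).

Substitution gives 0/0; apply L'Hôpital's rule 3 times.
After differentiating numerator and denominator 3 times the quotient is (48*tan(2*x)^2/cos(2*x)^2 + 16/cos(2*x)^2 + 9/(8*(x + 1)^(5/2)))/(30); at x = 0 this is 137/240.

137/240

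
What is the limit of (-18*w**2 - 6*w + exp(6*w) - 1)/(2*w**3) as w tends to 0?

Direct substitution gives 0/0.
Apply L'Hôpital: lim (-36*w + 6*e^(6*w) - 6)/(6*w^2), still 0/0.
Apply L'Hôpital: lim (36*e^(6*w) - 36)/(12*w), still 0/0.
After 3 applications of L'Hôpital's rule the quotient is (216*e^(6*w))/(12); substituting w = 0 gives 18.

18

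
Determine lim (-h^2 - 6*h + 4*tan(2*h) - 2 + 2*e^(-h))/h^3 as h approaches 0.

31/3

Substitution gives 0/0 (the numerator vanishes to order 3).
Expand each term to order h^3: the coefficient of h^3 in 2·e^(-h) is -1/3 and in 4·tan(2h) is 32/3.
Lower-order terms cancel with the polynomial part, so the numerator is (31/3)·h^3 + o(h^3), and the limit is (31/3)/(1) = 31/3.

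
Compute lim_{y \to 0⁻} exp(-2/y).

As y → 0⁻, -2/(y) → +∞, so e^(-2/(y)) → ∞.

∞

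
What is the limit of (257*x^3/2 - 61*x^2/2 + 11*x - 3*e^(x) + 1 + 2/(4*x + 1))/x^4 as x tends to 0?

Substitution gives 0/0; apply L'Hôpital's rule 4 times.
After differentiating numerator and denominator 4 times the quotient is (-3*e^(x) + 12288/(4*x + 1)^5)/(24); at x = 0 this is 4095/8.

4095/8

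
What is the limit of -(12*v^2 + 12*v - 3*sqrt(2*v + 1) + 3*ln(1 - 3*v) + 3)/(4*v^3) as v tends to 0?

57/8

Substitution gives 0/0 (the numerator vanishes to order 3).
Expand each term to order v^3: the coefficient of v^3 in -3·√(1 + 2v) is -3/2 and in 3·ln(1 - 3v) is -27.
Lower-order terms cancel with the polynomial part, so the numerator is (-57/2)·v^3 + o(v^3), and the limit is (-57/2)/(-4) = 57/8.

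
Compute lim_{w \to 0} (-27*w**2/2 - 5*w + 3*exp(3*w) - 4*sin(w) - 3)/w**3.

85/6

Substitution gives 0/0; apply L'Hôpital's rule 3 times.
After differentiating numerator and denominator 3 times the quotient is (81*e^(3*w) + 4*cos(w))/(6); at w = 0 this is 85/6.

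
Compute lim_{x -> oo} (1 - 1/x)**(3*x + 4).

e^(-3)

Let L be the limit and take ln: ln L = lim (3x + 4)·ln(1 - 1/x) = lim (3x + 4)·(-1/x + O(1/x²)) = -3.
Hence L = e^(-3).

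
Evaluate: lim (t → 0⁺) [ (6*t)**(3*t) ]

Base → 0⁺ and exponent → 0⁺: a 0^0 form.
Take logs: 3t·ln(6t). This is 0·(−∞); rewriting as ln(6t)/(1/(3t)) and applying L'Hôpital gives 0.
Hence the limit is e^0 = 1.

1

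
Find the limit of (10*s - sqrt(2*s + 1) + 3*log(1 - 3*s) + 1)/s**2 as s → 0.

-13

Substitution gives 0/0 (the numerator vanishes to order 2).
Expand each term to order s^2: the coefficient of s^2 in 3·ln(1 - 3s) is -27/2 and in −√(1 + 2s) is 1/2.
Lower-order terms cancel with the polynomial part, so the numerator is (-13)·s^2 + o(s^2), and the limit is (-13)/(1) = -13.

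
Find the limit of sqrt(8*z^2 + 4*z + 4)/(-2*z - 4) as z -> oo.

-√(2)

For large |z|, √(8*z^2 + 4*z + 4) ≈ √8·|z| and the denominator ≈ -2z.
Since z → +∞, |z| = z, giving √8/(-2) = -√(2).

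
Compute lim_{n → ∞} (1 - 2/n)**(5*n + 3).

Let L be the limit and take ln: ln L = lim (5n + 3)·ln(1 - 2/n) = lim (5n + 3)·(-2/n + O(1/n²)) = -10.
Hence L = e^(-10).

e^(-10)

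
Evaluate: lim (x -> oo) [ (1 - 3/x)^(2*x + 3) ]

e^(-6)

The base → 1 and the exponent → ∞: a 1^∞ form.
Take logarithms: (2x + 3)·ln(1 - 3/x). Since ln(1+u) ~ u for small u, this behaves like (2x)·(-3/x) → -6.
So the limit is e^(-6).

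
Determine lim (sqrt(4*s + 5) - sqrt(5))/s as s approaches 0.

A 0/0 form; rationalise with √(5 + 4s) + √5. This collapses the numerator to 4s, leaving 4/(√(5 + 4s) + √5) → 4/(2√5) = 2*√(5)/5.

2*√(5)/5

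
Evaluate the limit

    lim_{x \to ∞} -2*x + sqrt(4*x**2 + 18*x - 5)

9/2

An ∞ − ∞ form. Rationalising with the conjugate, the difference becomes (18x - 5) / (√(4*x^2 + 18*x - 5) + 2x).
For large x the denominator behaves like 2·2x, so the quotient tends to 18/4 = 9/2.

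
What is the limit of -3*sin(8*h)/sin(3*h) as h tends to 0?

-8

Substitution gives 0/0.
Divide numerator and denominator by h: sin(8h)/h → 8 and sin(3h)/h → 3, so the limit is -3·8/3 = -8.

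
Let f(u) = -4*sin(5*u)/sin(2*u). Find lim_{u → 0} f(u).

-10

Substitution gives 0/0.
Divide numerator and denominator by u: sin(5u)/u → 5 and sin(2u)/u → 2, so the limit is -4·5/2 = -10.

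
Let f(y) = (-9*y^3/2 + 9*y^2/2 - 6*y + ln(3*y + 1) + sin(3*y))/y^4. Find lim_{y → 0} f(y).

Substitution gives 0/0; apply L'Hôpital's rule 4 times.
After differentiating numerator and denominator 4 times the quotient is (81*sin(3*y) - 486/(3*y + 1)^4)/(24); at y = 0 this is -81/4.

-81/4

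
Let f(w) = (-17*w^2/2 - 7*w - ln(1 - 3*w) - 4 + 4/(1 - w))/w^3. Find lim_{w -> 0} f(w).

Substitution gives 0/0 (the numerator vanishes to order 3).
Expand each term to order w^3: the coefficient of w^3 in 4·1/(1 - w) is 4 and in −ln(1 - 3w) is 9.
Lower-order terms cancel with the polynomial part, so the numerator is (13)·w^3 + o(w^3), and the limit is (13)/(1) = 13.

13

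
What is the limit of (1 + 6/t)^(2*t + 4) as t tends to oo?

The base → 1 and the exponent → ∞: a 1^∞ form.
Take logarithms: (2t + 4)·ln(1 + 6/t). Since ln(1+u) ~ u for small u, this behaves like (2t)·(6/t) → 12.
So the limit is e^(12).

e^(12)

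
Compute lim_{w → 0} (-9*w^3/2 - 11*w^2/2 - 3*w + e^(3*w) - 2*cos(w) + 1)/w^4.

Substitution gives 0/0; apply L'Hôpital's rule 4 times.
After differentiating numerator and denominator 4 times the quotient is (81*e^(3*w) - 2*cos(w))/(24); at w = 0 this is 79/24.

79/24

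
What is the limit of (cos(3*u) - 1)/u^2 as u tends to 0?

-9/2

Direct substitution gives 0/0.
Apply L'Hôpital: lim (-3*sin(3*u))/(2*u), still 0/0.
After 2 applications of L'Hôpital's rule the quotient is (-9*cos(3*u))/(2); substituting u = 0 gives -9/2.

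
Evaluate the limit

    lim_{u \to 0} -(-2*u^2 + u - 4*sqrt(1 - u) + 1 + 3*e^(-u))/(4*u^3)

1/16

Substitution gives 0/0; apply L'Hôpital's rule 3 times.
After differentiating numerator and denominator 3 times the quotient is (-3*e^(-u) + 3/(2*(1 - u)^(5/2)))/(-24); at u = 0 this is 1/16.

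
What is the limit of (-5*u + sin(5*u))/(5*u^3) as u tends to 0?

-25/6

Direct substitution gives 0/0.
Apply L'Hôpital: lim (5*cos(5*u) - 5)/(15*u^2), still 0/0.
Apply L'Hôpital: lim (-25*sin(5*u))/(30*u), still 0/0.
After 3 applications of L'Hôpital's rule the quotient is (-125*cos(5*u))/(30); substituting u = 0 gives -25/6.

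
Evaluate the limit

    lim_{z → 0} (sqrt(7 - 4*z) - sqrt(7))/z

-2*√(7)/7

Substitution gives 0/0. Multiply numerator and denominator by the conjugate √(7 - 4z) + √7.
The numerator becomes (7 - 4z) − 7 = -4z, so the expression simplifies to -4/(√(7 - 4z) + √7).
Letting z → 0 gives -4/(2√7) = -2*√(7)/7.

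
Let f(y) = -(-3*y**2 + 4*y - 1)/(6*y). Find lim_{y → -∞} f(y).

-∞

The numerator has higher degree (2 > 1); the quotient behaves like (-3/(-6))·y^1 for large |y|.
As y → −∞ this diverges to -∞.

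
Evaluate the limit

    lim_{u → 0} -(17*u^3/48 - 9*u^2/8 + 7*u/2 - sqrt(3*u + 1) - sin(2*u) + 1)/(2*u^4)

-405/256

Substitution gives 0/0 (the numerator vanishes to order 4).
Expand each term to order u^4: the coefficient of u^4 in −√(1 + 3u) is 405/128 and in −sin(2u) is 0.
Lower-order terms cancel with the polynomial part, so the numerator is (405/128)·u^4 + o(u^4), and the limit is (405/128)/(-2) = -405/256.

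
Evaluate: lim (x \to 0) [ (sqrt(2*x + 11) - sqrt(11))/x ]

Substitution gives 0/0. Multiply numerator and denominator by the conjugate √(11 + 2x) + √11.
The numerator becomes (11 + 2x) − 11 = 2x, so the expression simplifies to 2/(√(11 + 2x) + √11).
Letting x → 0 gives 2/(2√11) = √(11)/11.

√(11)/11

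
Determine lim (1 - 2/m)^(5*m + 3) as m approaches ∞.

e^(-10)

Let L be the limit and take ln: ln L = lim (5m + 3)·ln(1 - 2/m) = lim (5m + 3)·(-2/m + O(1/m²)) = -10.
Hence L = e^(-10).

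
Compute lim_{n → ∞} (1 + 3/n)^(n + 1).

e^(3)

Write it as [(1 + 3/n)^n]^(1) · (1 + 3/n)^(1). The bracketed term tends to e^(3) and the second factor to 1, so the limit is e^(3).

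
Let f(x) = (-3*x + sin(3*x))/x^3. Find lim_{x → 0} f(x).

Direct substitution gives 0/0.
Apply L'Hôpital: lim (3*cos(3*x) - 3)/(3*x^2), still 0/0.
Apply L'Hôpital: lim (-9*sin(3*x))/(6*x), still 0/0.
After 3 applications of L'Hôpital's rule the quotient is (-27*cos(3*x))/(6); substituting x = 0 gives -9/2.

-9/2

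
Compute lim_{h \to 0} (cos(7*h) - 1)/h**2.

Direct substitution gives 0/0.
Apply L'Hôpital: lim (-7*sin(7*h))/(2*h), still 0/0.
After 2 applications of L'Hôpital's rule the quotient is (-49*cos(7*h))/(2); substituting h = 0 gives -49/2.

-49/2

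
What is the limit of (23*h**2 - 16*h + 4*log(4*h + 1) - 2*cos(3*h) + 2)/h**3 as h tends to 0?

256/3

Substitution gives 0/0 (the numerator vanishes to order 3).
Expand each term to order h^3: the coefficient of h^3 in 4·ln(1 + 4h) is 256/3 and in -2·cos(3h) is 0.
Lower-order terms cancel with the polynomial part, so the numerator is (256/3)·h^3 + o(h^3), and the limit is (256/3)/(1) = 256/3.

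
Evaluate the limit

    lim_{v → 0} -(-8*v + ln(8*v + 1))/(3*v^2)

32/3

Direct substitution gives 0/0.
Apply L'Hôpital: lim (-8 + 8/(8*v + 1))/(-6*v), still 0/0.
After 2 applications of L'Hôpital's rule the quotient is (-64/(8*v + 1)^2)/(-6); substituting v = 0 gives 32/3.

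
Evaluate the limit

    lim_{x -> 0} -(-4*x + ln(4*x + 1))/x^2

Direct substitution gives 0/0.
Apply L'Hôpital: lim (-4 + 4/(4*x + 1))/(-2*x), still 0/0.
After 2 applications of L'Hôpital's rule the quotient is (-16/(4*x + 1)^2)/(-2); substituting x = 0 gives 8.

8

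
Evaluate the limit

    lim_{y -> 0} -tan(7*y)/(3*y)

Substitution gives 0/0.
Since tan(u)/u → 1 as u → 0, tan(7y)/(7y) → 1 and the limit is 7/(-3) = -7/3.

-7/3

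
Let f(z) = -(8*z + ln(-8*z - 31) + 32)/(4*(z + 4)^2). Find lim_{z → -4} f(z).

8

Direct substitution gives 0/0.
Apply L'Hôpital: lim (8 - 8/(-8*z - 31))/(-8*z - 32), still 0/0.
After 2 applications of L'Hôpital's rule the quotient is (-64/(-8*z - 31)^2)/(-8); substituting z = -4 gives 8.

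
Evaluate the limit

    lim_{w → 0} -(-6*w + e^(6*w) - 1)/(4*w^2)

-9/2

Direct substitution gives 0/0.
Apply L'Hôpital: lim (6*e^(6*w) - 6)/(-8*w), still 0/0.
After 2 applications of L'Hôpital's rule the quotient is (36*e^(6*w))/(-8); substituting w = 0 gives -9/2.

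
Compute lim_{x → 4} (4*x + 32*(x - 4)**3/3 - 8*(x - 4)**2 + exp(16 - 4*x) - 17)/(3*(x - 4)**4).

Direct substitution gives 0/0.
Apply L'Hôpital: lim (-16*x + 32*(x - 4)^2 - 4*e^(16 - 4*x) + 68)/(12*(x - 4)^3), still 0/0.
Apply L'Hôpital: lim (64*x + 16*e^(16 - 4*x) - 272)/(36*(x - 4)^2), still 0/0.
Apply L'Hôpital: lim (64 - 64*e^(16 - 4*x))/(72*x - 288), still 0/0.
After 4 applications of L'Hôpital's rule the quotient is (256*e^(16 - 4*x))/(72); substituting x = 4 gives 32/9.

32/9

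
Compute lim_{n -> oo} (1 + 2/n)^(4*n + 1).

Let L be the limit and take ln: ln L = lim (4n + 1)·ln(1 + 2/n) = lim (4n + 1)·(2/n + O(1/n²)) = 8.
Hence L = e^(8).

e^(8)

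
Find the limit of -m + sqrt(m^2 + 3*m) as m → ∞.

3/2

An ∞ − ∞ form. Rationalising with the conjugate, the difference becomes (3m) / (√(m^2 + 3*m) + m).
For large m the denominator behaves like 2·m, so the quotient tends to 3/2 = 3/2.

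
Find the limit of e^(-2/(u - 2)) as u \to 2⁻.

As u → 2⁻, -2/(u - 2) → +∞, so e^(-2/(u - 2)) → ∞.

∞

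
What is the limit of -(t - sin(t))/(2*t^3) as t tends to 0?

Direct substitution gives 0/0.
Apply L'Hôpital: lim (1 - cos(t))/(-6*t^2), still 0/0.
Apply L'Hôpital: lim (sin(t))/(-12*t), still 0/0.
After 3 applications of L'Hôpital's rule the quotient is (cos(t))/(-12); substituting t = 0 gives -1/12.

-1/12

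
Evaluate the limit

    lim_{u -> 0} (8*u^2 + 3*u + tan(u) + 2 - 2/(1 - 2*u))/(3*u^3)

Substitution gives 0/0; apply L'Hôpital's rule 3 times.
After differentiating numerator and denominator 3 times the quotient is (6*tan(u)^2/cos(u)^2 + 2/cos(u)^2 - 96/(2*u - 1)^4)/(18); at u = 0 this is -47/9.

-47/9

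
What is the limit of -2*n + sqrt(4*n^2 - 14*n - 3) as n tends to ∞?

An ∞ − ∞ form. Rationalising with the conjugate, the difference becomes (-14n - 3) / (√(4*n^2 - 14*n - 3) + 2n).
For large n the denominator behaves like 2·2n, so the quotient tends to -14/4 = -7/2.

-7/2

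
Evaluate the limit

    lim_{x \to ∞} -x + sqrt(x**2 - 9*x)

This has the form ∞ − ∞. Multiply and divide by the conjugate √(x^2 - 9*x) + x.
That gives (-9x) / (√(x^2 - 9*x) + x).
Divide numerator and denominator by x: the limit is -9/(2·1) = -9/2.

-9/2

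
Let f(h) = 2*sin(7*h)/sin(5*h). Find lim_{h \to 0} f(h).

14/5

Substitution gives 0/0.
Divide numerator and denominator by h: sin(7h)/h → 7 and sin(5h)/h → 5, so the limit is 2·7/5 = 14/5.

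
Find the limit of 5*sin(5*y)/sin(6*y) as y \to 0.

Substitution gives 0/0.
Divide numerator and denominator by y: sin(5y)/y → 5 and sin(6y)/y → 6, so the limit is 5·5/6 = 25/6.

25/6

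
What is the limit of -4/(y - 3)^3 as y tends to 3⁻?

∞

As y → 3⁻, (y - 3) → 0⁻, so (y - 3)^3 → 0⁻ and -4/(y - 3)^3 → ∞.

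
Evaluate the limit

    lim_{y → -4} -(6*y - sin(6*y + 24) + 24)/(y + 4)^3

-36

Direct substitution gives 0/0.
Apply L'Hôpital: lim (6 - 6*cos(6*y + 24))/(-3*(y + 4)^2), still 0/0.
Apply L'Hôpital: lim (36*sin(6*y + 24))/(-6*y - 24), still 0/0.
After 3 applications of L'Hôpital's rule the quotient is (216*cos(6*y + 24))/(-6); substituting y = -4 gives -36.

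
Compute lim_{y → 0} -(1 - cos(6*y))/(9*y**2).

-2

Substitution gives 0/0.
Use (1 − cos u)/u² → 1/2 with u = 6y: the limit is 6²/(2·(-9)) = -2.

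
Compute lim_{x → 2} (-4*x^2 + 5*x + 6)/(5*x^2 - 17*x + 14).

-11/3

Direct substitution gives 0/0, so factor. Both numerator and denominator have (x - 2) as a factor.
After cancelling, the expression reduces to (-4*x - 3)/(5*x - 7).
Substituting x = 2 gives -11/3.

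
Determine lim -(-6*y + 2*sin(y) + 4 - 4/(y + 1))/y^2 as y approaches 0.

Substitution gives 0/0 (the numerator vanishes to order 2).
Expand each term to order y^2: the coefficient of y^2 in 2·sin(y) is 0 and in -4·1/(1 + y) is -4.
Lower-order terms cancel with the polynomial part, so the numerator is (-4)·y^2 + o(y^2), and the limit is (-4)/(-1) = 4.

4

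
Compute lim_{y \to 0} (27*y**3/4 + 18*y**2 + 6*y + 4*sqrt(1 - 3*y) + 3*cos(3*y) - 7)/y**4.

-81/32

Substitution gives 0/0 (the numerator vanishes to order 4).
Expand each term to order y^4: the coefficient of y^4 in 4·√(1 - 3y) is -405/32 and in 3·cos(3y) is 81/8.
Lower-order terms cancel with the polynomial part, so the numerator is (-81/32)·y^4 + o(y^4), and the limit is (-81/32)/(1) = -81/32.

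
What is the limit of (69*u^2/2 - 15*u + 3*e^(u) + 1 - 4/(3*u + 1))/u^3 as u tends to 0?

Substitution gives 0/0; apply L'Hôpital's rule 3 times.
After differentiating numerator and denominator 3 times the quotient is (3*e^(u) + 648/(3*u + 1)^4)/(6); at u = 0 this is 217/2.

217/2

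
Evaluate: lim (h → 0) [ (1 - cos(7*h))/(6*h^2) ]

Substitution gives 0/0.
Use (1 − cos u)/u² → 1/2 with u = 7h: the limit is 7²/(2·6) = 49/12.

49/12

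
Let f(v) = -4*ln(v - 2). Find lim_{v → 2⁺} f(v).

As v → 2⁺, v - 2 → 0⁺ and ln(v - 2) → −∞.
Multiplying by -4 gives ∞.

∞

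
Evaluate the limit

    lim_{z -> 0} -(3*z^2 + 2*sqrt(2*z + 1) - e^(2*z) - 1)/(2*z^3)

1/6

Substitution gives 0/0 (the numerator vanishes to order 3).
Expand each term to order z^3: the coefficient of z^3 in 2·√(1 + 2z) is 1 and in −e^(2z) is -4/3.
Lower-order terms cancel with the polynomial part, so the numerator is (-1/3)·z^3 + o(z^3), and the limit is (-1/3)/(-2) = 1/6.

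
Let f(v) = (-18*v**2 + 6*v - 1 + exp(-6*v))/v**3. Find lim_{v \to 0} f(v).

Direct substitution gives 0/0.
Apply L'Hôpital: lim (-36*v + 6 - 6*e^(-6*v))/(3*v^2), still 0/0.
Apply L'Hôpital: lim (-36 + 36*e^(-6*v))/(6*v), still 0/0.
After 3 applications of L'Hôpital's rule the quotient is (-216*e^(-6*v))/(6); substituting v = 0 gives -36.

-36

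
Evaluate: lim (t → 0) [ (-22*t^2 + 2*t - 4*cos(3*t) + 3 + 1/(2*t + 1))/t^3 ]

Substitution gives 0/0 (the numerator vanishes to order 3).
Expand each term to order t^3: the coefficient of t^3 in 1/(1 + 2t) is -8 and in -4·cos(3t) is 0.
Lower-order terms cancel with the polynomial part, so the numerator is (-8)·t^3 + o(t^3), and the limit is (-8)/(1) = -8.

-8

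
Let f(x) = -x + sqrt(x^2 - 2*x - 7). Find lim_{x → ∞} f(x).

-1

An ∞ − ∞ form. Rationalising with the conjugate, the difference becomes (-2x - 7) / (√(x^2 - 2*x - 7) + x).
For large x the denominator behaves like 2·x, so the quotient tends to -2/2 = -1.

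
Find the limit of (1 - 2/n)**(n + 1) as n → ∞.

e^(-2)

Let L be the limit and take ln: ln L = lim (n + 1)·ln(1 - 2/n) = lim (n + 1)·(-2/n + O(1/n²)) = -2.
Hence L = e^(-2).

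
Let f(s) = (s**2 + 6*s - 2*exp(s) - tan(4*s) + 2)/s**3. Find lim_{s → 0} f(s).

-65/3

Substitution gives 0/0 (the numerator vanishes to order 3).
Expand each term to order s^3: the coefficient of s^3 in -2·e^(s) is -1/3 and in −tan(4s) is -64/3.
Lower-order terms cancel with the polynomial part, so the numerator is (-65/3)·s^3 + o(s^3), and the limit is (-65/3)/(1) = -65/3.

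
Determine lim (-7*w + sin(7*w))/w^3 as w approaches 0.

Direct substitution gives 0/0.
Apply L'Hôpital: lim (7*cos(7*w) - 7)/(3*w^2), still 0/0.
Apply L'Hôpital: lim (-49*sin(7*w))/(6*w), still 0/0.
After 3 applications of L'Hôpital's rule the quotient is (-343*cos(7*w))/(6); substituting w = 0 gives -343/6.

-343/6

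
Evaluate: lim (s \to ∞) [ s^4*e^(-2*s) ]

Write as s^4/e^{2s}, an ∞/∞ form.
Exponential growth dominates any polynomial, so repeated L'Hôpital (or the standard result) gives 0.

0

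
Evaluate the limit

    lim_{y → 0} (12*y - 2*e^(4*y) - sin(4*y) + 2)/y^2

Substitution gives 0/0 (the numerator vanishes to order 2).
Expand each term to order y^2: the coefficient of y^2 in -2·e^(4y) is -16 and in −sin(4y) is 0.
Lower-order terms cancel with the polynomial part, so the numerator is (-16)·y^2 + o(y^2), and the limit is (-16)/(1) = -16.

-16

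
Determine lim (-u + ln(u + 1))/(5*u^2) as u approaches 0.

Direct substitution gives 0/0.
Apply L'Hôpital: lim (-1 + 1/(u + 1))/(10*u), still 0/0.
After 2 applications of L'Hôpital's rule the quotient is (-1/(u + 1)^2)/(10); substituting u = 0 gives -1/10.

-1/10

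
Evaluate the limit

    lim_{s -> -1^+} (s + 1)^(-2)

As s → -1⁺, (s + 1) → 0⁺, so (s + 1)^2 → 0⁺ and 1/(s + 1)^2 → ∞.

∞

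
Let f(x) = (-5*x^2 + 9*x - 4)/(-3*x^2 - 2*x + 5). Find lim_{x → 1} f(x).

Direct substitution gives 0/0, so factor. Both numerator and denominator have (x - 1) as a factor.
After cancelling, the expression reduces to (4 - 5*x)/(-3*x - 5).
Substituting x = 1 gives 1/8.

1/8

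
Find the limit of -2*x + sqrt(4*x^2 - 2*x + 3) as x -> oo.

This has the form ∞ − ∞. Multiply and divide by the conjugate √(4*x^2 - 2*x + 3) + 2x.
That gives (-2x + 3) / (√(4*x^2 - 2*x + 3) + 2x).
Divide numerator and denominator by x: the limit is -2/(2·2) = -1/2.

-1/2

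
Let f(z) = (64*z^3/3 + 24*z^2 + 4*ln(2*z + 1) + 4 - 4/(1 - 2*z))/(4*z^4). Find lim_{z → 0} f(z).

Substitution gives 0/0; apply L'Hôpital's rule 4 times.
After differentiating numerator and denominator 4 times the quotient is (-384/(2*z + 1)^4 + 1536/(2*z - 1)^5)/(96); at z = 0 this is -20.

-20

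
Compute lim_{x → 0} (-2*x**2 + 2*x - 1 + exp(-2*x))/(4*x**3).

-1/3

Direct substitution gives 0/0.
Apply L'Hôpital: lim (-4*x + 2 - 2*e^(-2*x))/(12*x^2), still 0/0.
Apply L'Hôpital: lim (-4 + 4*e^(-2*x))/(24*x), still 0/0.
After 3 applications of L'Hôpital's rule the quotient is (-8*e^(-2*x))/(24); substituting x = 0 gives -1/3.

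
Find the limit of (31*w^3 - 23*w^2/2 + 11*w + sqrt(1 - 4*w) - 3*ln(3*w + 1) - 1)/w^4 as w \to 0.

203/4

Substitution gives 0/0; apply L'Hôpital's rule 4 times.
After differentiating numerator and denominator 4 times the quotient is (1458/(3*w + 1)^4 - 240/(1 - 4*w)^(7/2))/(24); at w = 0 this is 203/4.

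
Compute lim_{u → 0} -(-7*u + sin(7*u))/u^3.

Direct substitution gives 0/0.
Apply L'Hôpital: lim (7*cos(7*u) - 7)/(-3*u^2), still 0/0.
Apply L'Hôpital: lim (-49*sin(7*u))/(-6*u), still 0/0.
After 3 applications of L'Hôpital's rule the quotient is (-343*cos(7*u))/(-6); substituting u = 0 gives 343/6.

343/6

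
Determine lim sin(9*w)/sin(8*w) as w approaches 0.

Substitution gives 0/0.
Divide numerator and denominator by w: sin(9w)/w → 9 and sin(8w)/w → 8, so the limit is 1·9/8 = 9/8.

9/8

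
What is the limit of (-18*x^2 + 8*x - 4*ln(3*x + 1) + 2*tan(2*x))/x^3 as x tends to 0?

Substitution gives 0/0; apply L'Hôpital's rule 3 times.
After differentiating numerator and denominator 3 times the quotient is (96*tan(2*x)^2/cos(2*x)^2 + 32/cos(2*x)^2 - 216/(3*x + 1)^3)/(6); at x = 0 this is -92/3.

-92/3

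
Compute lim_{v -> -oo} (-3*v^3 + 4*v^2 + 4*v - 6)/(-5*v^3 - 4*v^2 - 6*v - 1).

Numerator and denominator both have degree 3.
Dividing every term by v^3, all lower-order terms vanish and the limit is the ratio of leading coefficients, -3/(-5) = 3/5.

3/5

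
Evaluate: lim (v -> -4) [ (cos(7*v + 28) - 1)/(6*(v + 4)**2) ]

Direct substitution gives 0/0.
Apply L'Hôpital: lim (-7*sin(7*v + 28))/(12*v + 48), still 0/0.
After 2 applications of L'Hôpital's rule the quotient is (-49*cos(7*v + 28))/(12); substituting v = -4 gives -49/12.

-49/12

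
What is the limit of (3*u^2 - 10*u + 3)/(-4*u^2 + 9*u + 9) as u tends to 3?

Direct substitution gives 0/0, so factor. Both numerator and denominator have (u - 3) as a factor.
After cancelling, the expression reduces to (3*u - 1)/(-4*u - 3).
Substituting u = 3 gives -8/15.

-8/15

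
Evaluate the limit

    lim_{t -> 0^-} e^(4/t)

0

As t → 0⁻, 4/(t) → −∞, so e^(4/(t)) → 0.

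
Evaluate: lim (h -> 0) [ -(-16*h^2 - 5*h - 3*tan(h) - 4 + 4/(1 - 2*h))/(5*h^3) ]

Substitution gives 0/0; apply L'Hôpital's rule 3 times.
After differentiating numerator and denominator 3 times the quotient is (12/cos(h)^2 - 18/cos(h)^4 + 192/(2*h - 1)^4)/(-30); at h = 0 this is -31/5.

-31/5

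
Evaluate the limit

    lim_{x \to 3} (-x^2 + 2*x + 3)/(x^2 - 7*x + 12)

Since x = 3 makes numerator and denominator zero, (x - 3) divides both.
Cancelling it gives (-x - 1)/(x - 4); now plug in x = 3 to get 4.

4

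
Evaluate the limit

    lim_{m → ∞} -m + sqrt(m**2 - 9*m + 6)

-9/2

An ∞ − ∞ form. Rationalising with the conjugate, the difference becomes (-9m + 6) / (√(m^2 - 9*m + 6) + m).
For large m the denominator behaves like 2·m, so the quotient tends to -9/2 = -9/2.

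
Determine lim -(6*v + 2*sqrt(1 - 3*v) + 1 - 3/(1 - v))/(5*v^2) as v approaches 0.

21/20

Substitution gives 0/0 (the numerator vanishes to order 2).
Expand each term to order v^2: the coefficient of v^2 in -3·1/(1 - v) is -3 and in 2·√(1 - 3v) is -9/4.
Lower-order terms cancel with the polynomial part, so the numerator is (-21/4)·v^2 + o(v^2), and the limit is (-21/4)/(-5) = 21/20.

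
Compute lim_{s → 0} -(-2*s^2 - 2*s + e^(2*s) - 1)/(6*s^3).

Direct substitution gives 0/0.
Apply L'Hôpital: lim (-4*s + 2*e^(2*s) - 2)/(-18*s^2), still 0/0.
Apply L'Hôpital: lim (4*e^(2*s) - 4)/(-36*s), still 0/0.
After 3 applications of L'Hôpital's rule the quotient is (8*e^(2*s))/(-36); substituting s = 0 gives -2/9.

-2/9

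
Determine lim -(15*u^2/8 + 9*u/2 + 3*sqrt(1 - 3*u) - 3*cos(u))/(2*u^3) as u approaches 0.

81/32

Substitution gives 0/0 (the numerator vanishes to order 3).
Expand each term to order u^3: the coefficient of u^3 in -3·cos(u) is 0 and in 3·√(1 - 3u) is -81/16.
Lower-order terms cancel with the polynomial part, so the numerator is (-81/16)·u^3 + o(u^3), and the limit is (-81/16)/(-2) = 81/32.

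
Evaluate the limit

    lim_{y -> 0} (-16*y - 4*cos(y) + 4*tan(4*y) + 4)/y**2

Substitution gives 0/0 (the numerator vanishes to order 2).
Expand each term to order y^2: the coefficient of y^2 in 4·tan(4y) is 0 and in -4·cos(y) is 2.
Lower-order terms cancel with the polynomial part, so the numerator is (2)·y^2 + o(y^2), and the limit is (2)/(1) = 2.

2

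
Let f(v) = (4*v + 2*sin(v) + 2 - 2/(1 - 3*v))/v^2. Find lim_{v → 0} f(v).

-18

Substitution gives 0/0; apply L'Hôpital's rule 2 times.
After differentiating numerator and denominator 2 times the quotient is (-2*sin(v) + 36/(3*v - 1)^3)/(2); at v = 0 this is -18.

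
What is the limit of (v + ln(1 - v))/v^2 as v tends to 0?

-1/2

Direct substitution gives 0/0.
Apply L'Hôpital: lim (1 - 1/(1 - v))/(2*v), still 0/0.
After 2 applications of L'Hôpital's rule the quotient is (-1/(1 - v)^2)/(2); substituting v = 0 gives -1/2.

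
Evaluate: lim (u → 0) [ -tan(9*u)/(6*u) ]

Substitution gives 0/0.
Since tan(θ)/θ → 1 as θ → 0, tan(9u)/(9u) → 1 and the limit is 9/(-6) = -3/2.

-3/2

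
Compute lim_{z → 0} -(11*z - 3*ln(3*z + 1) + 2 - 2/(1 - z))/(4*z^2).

-23/8

Substitution gives 0/0; apply L'Hôpital's rule 2 times.
After differentiating numerator and denominator 2 times the quotient is (27/(3*z + 1)^2 + 4/(z - 1)^3)/(-8); at z = 0 this is -23/8.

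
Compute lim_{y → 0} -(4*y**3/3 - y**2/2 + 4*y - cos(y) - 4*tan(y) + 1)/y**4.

1/24

Substitution gives 0/0 (the numerator vanishes to order 4).
Expand each term to order y^4: the coefficient of y^4 in −cos(y) is -1/24 and in -4·tan(y) is 0.
Lower-order terms cancel with the polynomial part, so the numerator is (-1/24)·y^4 + o(y^4), and the limit is (-1/24)/(-1) = 1/24.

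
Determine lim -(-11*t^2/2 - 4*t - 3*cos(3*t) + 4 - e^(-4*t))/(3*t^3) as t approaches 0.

-32/9

Substitution gives 0/0; apply L'Hôpital's rule 3 times.
After differentiating numerator and denominator 3 times the quotient is (-81*sin(3*t) + 64*e^(-4*t))/(-18); at t = 0 this is -32/9.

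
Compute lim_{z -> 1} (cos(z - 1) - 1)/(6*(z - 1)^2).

Direct substitution gives 0/0.
Apply L'Hôpital: lim (-sin(z - 1))/(12*z - 12), still 0/0.
After 2 applications of L'Hôpital's rule the quotient is (-cos(z - 1))/(12); substituting z = 1 gives -1/12.

-1/12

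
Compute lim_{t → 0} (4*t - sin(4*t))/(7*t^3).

32/21

Direct substitution gives 0/0.
Apply L'Hôpital: lim (4 - 4*cos(4*t))/(21*t^2), still 0/0.
Apply L'Hôpital: lim (16*sin(4*t))/(42*t), still 0/0.
After 3 applications of L'Hôpital's rule the quotient is (64*cos(4*t))/(42); substituting t = 0 gives 32/21.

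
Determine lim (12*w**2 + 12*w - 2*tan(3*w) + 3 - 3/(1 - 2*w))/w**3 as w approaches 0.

Substitution gives 0/0 (the numerator vanishes to order 3).
Expand each term to order w^3: the coefficient of w^3 in -2·tan(3w) is -18 and in -3·1/(1 - 2w) is -24.
Lower-order terms cancel with the polynomial part, so the numerator is (-42)·w^3 + o(w^3), and the limit is (-42)/(1) = -42.

-42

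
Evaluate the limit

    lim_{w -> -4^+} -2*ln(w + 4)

As w → -4⁺, w + 4 → 0⁺ and ln(w + 4) → −∞.
Multiplying by -2 gives ∞.

∞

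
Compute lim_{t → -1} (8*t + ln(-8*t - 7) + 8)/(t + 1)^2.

Direct substitution gives 0/0.
Apply L'Hôpital: lim (8 - 8/(-8*t - 7))/(2*t + 2), still 0/0.
After 2 applications of L'Hôpital's rule the quotient is (-64/(-8*t - 7)^2)/(2); substituting t = -1 gives -32.

-32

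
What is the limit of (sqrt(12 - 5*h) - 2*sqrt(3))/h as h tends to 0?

A 0/0 form; rationalise with √(12 - 5h) + √12. This collapses the numerator to -5h, leaving -5/(√(12 - 5h) + √12) → -5/(2√12) = -5*√(3)/12.

-5*√(3)/12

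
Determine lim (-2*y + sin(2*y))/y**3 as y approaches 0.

-4/3

Direct substitution gives 0/0.
Apply L'Hôpital: lim (2*cos(2*y) - 2)/(3*y^2), still 0/0.
Apply L'Hôpital: lim (-4*sin(2*y))/(6*y), still 0/0.
After 3 applications of L'Hôpital's rule the quotient is (-8*cos(2*y))/(6); substituting y = 0 gives -4/3.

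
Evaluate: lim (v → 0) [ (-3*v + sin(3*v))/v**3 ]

Direct substitution gives 0/0.
Apply L'Hôpital: lim (3*cos(3*v) - 3)/(3*v^2), still 0/0.
Apply L'Hôpital: lim (-9*sin(3*v))/(6*v), still 0/0.
After 3 applications of L'Hôpital's rule the quotient is (-27*cos(3*v))/(6); substituting v = 0 gives -9/2.

-9/2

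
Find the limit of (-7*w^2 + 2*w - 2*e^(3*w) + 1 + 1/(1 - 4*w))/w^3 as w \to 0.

55

Substitution gives 0/0; apply L'Hôpital's rule 3 times.
After differentiating numerator and denominator 3 times the quotient is (-54*e^(3*w) + 384/(4*w - 1)^4)/(6); at w = 0 this is 55.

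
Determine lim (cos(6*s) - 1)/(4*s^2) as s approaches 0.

Direct substitution gives 0/0.
Apply L'Hôpital: lim (-6*sin(6*s))/(8*s), still 0/0.
After 2 applications of L'Hôpital's rule the quotient is (-36*cos(6*s))/(8); substituting s = 0 gives -9/2.

-9/2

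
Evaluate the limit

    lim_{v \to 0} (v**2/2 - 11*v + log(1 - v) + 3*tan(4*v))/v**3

Substitution gives 0/0; apply L'Hôpital's rule 3 times.
After differentiating numerator and denominator 3 times the quotient is (2*(192*(v - 1)^3*(3*tan(4*v)^2 + 1)/cos(4*v)^2 + 1)/(v - 1)^3)/(6); at v = 0 this is 191/3.

191/3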